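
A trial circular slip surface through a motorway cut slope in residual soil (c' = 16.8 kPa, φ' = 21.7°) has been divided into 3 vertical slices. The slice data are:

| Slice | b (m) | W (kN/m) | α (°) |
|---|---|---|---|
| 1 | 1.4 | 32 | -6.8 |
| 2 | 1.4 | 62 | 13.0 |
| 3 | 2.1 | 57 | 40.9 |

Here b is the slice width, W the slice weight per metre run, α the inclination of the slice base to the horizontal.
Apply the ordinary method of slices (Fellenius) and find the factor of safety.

FS = 3.12

Ordinary method of slices: FS = Σ[c'·Δl_i + (W_i cosα_i)·tanφ'] / Σ W_i sinα_i, with Δl_i = b_i / cosα_i.
Slice 1: Δl = 1.4/cos(-6.8°) = 1.410 m; N'_1 = 32·cos(-6.8°) = 31.8; c'Δl = 23.69; W sinα = -3.8
Slice 2: Δl = 1.4/cos13.0° = 1.437 m; N'_2 = 62·cos13.0° = 60.4; c'Δl = 24.14; W sinα = 13.9
Slice 3: Δl = 2.1/cos40.9° = 2.778 m; N'_3 = 57·cos40.9° = 43.1; c'Δl = 46.68; W sinα = 37.3
Σc'Δl = 94.5 kN/m; ΣN' = 135.3 kN/m; ΣW sinα = 47.5 kN/m
Resisting = 94.5 + 135.3·tan21.7° = 94.5 + 53.8 = 148.3 kN/m
FS = 148.3 / 47.5 = 3.124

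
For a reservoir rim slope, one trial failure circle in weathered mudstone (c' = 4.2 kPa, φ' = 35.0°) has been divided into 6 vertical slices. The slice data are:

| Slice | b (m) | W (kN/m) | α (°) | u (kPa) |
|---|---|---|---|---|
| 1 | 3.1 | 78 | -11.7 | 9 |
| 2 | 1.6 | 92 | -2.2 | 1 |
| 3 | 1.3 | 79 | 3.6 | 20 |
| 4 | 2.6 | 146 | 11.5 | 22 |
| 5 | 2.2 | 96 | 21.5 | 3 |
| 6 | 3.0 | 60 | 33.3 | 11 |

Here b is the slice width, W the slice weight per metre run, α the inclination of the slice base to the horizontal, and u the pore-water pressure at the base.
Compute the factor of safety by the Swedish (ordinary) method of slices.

Ordinary method of slices: FS = Σ[c'·Δl_i + (W_i cosα_i − u_i·Δl_i)·tanφ'] / Σ W_i sinα_i, with Δl_i = b_i / cosα_i.
Slice 1: Δl = 3.1/cos(-11.7°) = 3.166 m; N'_1 = 78·cos(-11.7°) − 9·3.166 = 47.9; c'Δl = 13.30; W sinα = -15.8
Slice 2: Δl = 1.6/cos(-2.2°) = 1.601 m; N'_2 = 92·cos(-2.2°) − 1·1.601 = 90.3; c'Δl = 6.72; W sinα = -3.5
Slice 3: Δl = 1.3/cos3.6° = 1.303 m; N'_3 = 79·cos3.6° − 20·1.303 = 52.8; c'Δl = 5.47; W sinα = 5.0
Slice 4: Δl = 2.6/cos11.5° = 2.653 m; N'_4 = 146·cos11.5° − 22·2.653 = 84.7; c'Δl = 11.14; W sinα = 29.1
Slice 5: Δl = 2.2/cos21.5° = 2.365 m; N'_5 = 96·cos21.5° − 3·2.365 = 82.2; c'Δl = 9.93; W sinα = 35.2
Slice 6: Δl = 3.0/cos33.3° = 3.589 m; N'_6 = 60·cos33.3° − 11·3.589 = 10.7; c'Δl = 15.08; W sinα = 32.9
Σc'Δl = 61.6 kN/m; ΣN' = 368.6 kN/m; ΣW sinα = 82.8 kN/m
Resisting = 61.6 + 368.6·tan35.0° = 61.6 + 258.1 = 319.7 kN/m
FS = 319.7 / 82.8 = 3.860

FS = 3.86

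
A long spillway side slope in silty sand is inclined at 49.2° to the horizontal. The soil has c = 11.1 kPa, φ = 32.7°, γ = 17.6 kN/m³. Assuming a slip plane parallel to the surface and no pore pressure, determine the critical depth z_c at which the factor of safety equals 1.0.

Setting FS = 1.00 in FS = [c + γz cos²β tanφ] / [γz sinβ cosβ] and solving for z:
z = c / [γ cosβ (FS·sinβ − cosβ·tanφ)]
  = 11.1 / [17.6·cos49.2°·(1.00·sin49.2° − cos49.2°·tan32.7°)]
  = 11.1 / [17.6·0.6534·(1.00·0.7570 − 0.6534·0.6420)]
  = 11.1 / 3.8814 = 2.860 m

z_c = 2.86 m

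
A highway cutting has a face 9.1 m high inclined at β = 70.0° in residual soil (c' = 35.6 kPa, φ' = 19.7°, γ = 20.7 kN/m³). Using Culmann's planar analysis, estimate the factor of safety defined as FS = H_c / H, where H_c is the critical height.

H_c = (4c'/γ) · sinβ cosφ' / [1 − cos(β − φ')]
    = (4·35.6/20.7) · sin70.0°·cos19.7° / [1 − cos50.3°]
    = 6.879 · 0.8847 / 0.3612 = 16.85 m
FS = H_c / H = 16.85 / 9.1 = 1.851

FS = 1.85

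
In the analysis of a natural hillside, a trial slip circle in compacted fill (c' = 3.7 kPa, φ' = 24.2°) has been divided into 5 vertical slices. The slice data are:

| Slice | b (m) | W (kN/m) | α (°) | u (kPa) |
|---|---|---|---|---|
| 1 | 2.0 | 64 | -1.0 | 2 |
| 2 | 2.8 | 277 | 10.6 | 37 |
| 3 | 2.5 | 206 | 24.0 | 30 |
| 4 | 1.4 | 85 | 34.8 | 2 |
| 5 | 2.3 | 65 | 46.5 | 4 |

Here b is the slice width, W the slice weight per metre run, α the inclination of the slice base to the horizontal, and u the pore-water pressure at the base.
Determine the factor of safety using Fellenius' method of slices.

Ordinary method of slices: FS = Σ[c'·Δl_i + (W_i cosα_i − u_i·Δl_i)·tanφ'] / Σ W_i sinα_i, with Δl_i = b_i / cosα_i.
Slice 1: Δl = 2.0/cos(-1.0°) = 2.000 m; N'_1 = 64·cos(-1.0°) − 2·2.000 = 60.0; c'Δl = 7.40; W sinα = -1.1
Slice 2: Δl = 2.8/cos10.6° = 2.849 m; N'_2 = 277·cos10.6° − 37·2.849 = 166.9; c'Δl = 10.54; W sinα = 51.0
Slice 3: Δl = 2.5/cos24.0° = 2.737 m; N'_3 = 206·cos24.0° − 30·2.737 = 106.1; c'Δl = 10.13; W sinα = 83.8
Slice 4: Δl = 1.4/cos34.8° = 1.705 m; N'_4 = 85·cos34.8° − 2·1.705 = 66.4; c'Δl = 6.31; W sinα = 48.5
Slice 5: Δl = 2.3/cos46.5° = 3.341 m; N'_5 = 65·cos46.5° − 4·3.341 = 31.4; c'Δl = 12.36; W sinα = 47.1
Σc'Δl = 46.7 kN/m; ΣN' = 430.7 kN/m; ΣW sinα = 229.3 kN/m
Resisting = 46.7 + 430.7·tan24.2° = 46.7 + 193.6 = 240.3 kN/m
FS = 240.3 / 229.3 = 1.048

FS = 1.05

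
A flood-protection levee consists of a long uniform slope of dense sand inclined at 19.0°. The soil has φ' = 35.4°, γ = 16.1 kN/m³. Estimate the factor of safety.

FS = 2.06

For a dry cohesionless infinite slope the factor of safety is FS = tanφ' / tanβ.
FS = tan35.4° / tan19.0° = 0.7107 / 0.3443 = 2.064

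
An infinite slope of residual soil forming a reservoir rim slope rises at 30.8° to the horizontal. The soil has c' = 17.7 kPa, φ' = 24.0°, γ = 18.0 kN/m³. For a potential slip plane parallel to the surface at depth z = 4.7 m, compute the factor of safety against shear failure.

For an infinite slope with a slip plane parallel to the surface (no pore pressure): FS = [c' + γz cos²β tanφ'] / [γz sinβ cosβ].
γz = 18.0·4.7 = 84.60 kN/m²
Numerator = 17.7 + 84.60·cos²30.8°·tan24.0° = 17.7 + 84.60·0.7378·0.4452 = 45.491 kPa
Denominator = 84.60·sin30.8°·cos30.8° = 84.60·0.5120·0.8590 = 37.209 kPa
FS = 45.491 / 37.209 = 1.223

FS = 1.22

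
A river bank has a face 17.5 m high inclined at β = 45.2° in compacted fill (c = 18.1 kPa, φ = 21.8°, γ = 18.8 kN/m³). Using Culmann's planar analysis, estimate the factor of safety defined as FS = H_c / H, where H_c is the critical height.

H_c = (4c/γ) · sinβ cosφ / [1 − cos(β − φ)]
    = (4·18.1/18.8) · sin45.2°·cos21.8° / [1 − cos23.4°]
    = 3.851 · 0.6588 / 0.0822 = 30.85 m
FS = H_c / H = 30.85 / 17.5 = 1.763

FS = 1.76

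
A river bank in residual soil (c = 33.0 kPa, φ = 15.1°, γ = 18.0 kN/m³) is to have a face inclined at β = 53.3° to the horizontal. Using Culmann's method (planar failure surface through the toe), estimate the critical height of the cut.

Culmann's analysis gives the critical failure plane at α_cr = (β + φ)/2 = (53.3 + 15.1)/2 = 34.2°, and the critical height
H_c = (4c/γ) · sinβ cosφ / [1 − cos(β − φ)]
    = (4·33.0/18.0) · sin53.3°·cos15.1° / [1 − cos(38.2°)]
    = 7.333 · 0.8018·0.9655 / [1 − 0.7859]
    = 7.333 · 0.7741 / 0.2141
    = 26.51 m

H_c = 26.51 m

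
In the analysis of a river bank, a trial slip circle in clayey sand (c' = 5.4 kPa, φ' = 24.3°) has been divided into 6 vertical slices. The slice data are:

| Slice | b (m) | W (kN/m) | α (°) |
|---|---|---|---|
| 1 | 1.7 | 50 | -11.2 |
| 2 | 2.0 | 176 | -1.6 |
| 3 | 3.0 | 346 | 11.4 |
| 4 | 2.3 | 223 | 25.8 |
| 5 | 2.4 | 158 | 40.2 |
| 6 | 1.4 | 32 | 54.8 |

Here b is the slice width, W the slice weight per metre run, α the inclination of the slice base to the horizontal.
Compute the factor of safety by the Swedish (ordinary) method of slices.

FS = 1.75

Ordinary method of slices: FS = Σ[c'·Δl_i + (W_i cosα_i)·tanφ'] / Σ W_i sinα_i, with Δl_i = b_i / cosα_i.
Slice 1: Δl = 1.7/cos(-11.2°) = 1.733 m; N'_1 = 50·cos(-11.2°) = 49.0; c'Δl = 9.36; W sinα = -9.7
Slice 2: Δl = 2.0/cos(-1.6°) = 2.001 m; N'_2 = 176·cos(-1.6°) = 175.9; c'Δl = 10.80; W sinα = -4.9
Slice 3: Δl = 3.0/cos11.4° = 3.060 m; N'_3 = 346·cos11.4° = 339.2; c'Δl = 16.53; W sinα = 68.4
Slice 4: Δl = 2.3/cos25.8° = 2.555 m; N'_4 = 223·cos25.8° = 200.8; c'Δl = 13.80; W sinα = 97.1
Slice 5: Δl = 2.4/cos40.2° = 3.142 m; N'_5 = 158·cos40.2° = 120.7; c'Δl = 16.97; W sinα = 102.0
Slice 6: Δl = 1.4/cos54.8° = 2.429 m; N'_6 = 32·cos54.8° = 18.4; c'Δl = 13.12; W sinα = 26.1
Σc'Δl = 80.6 kN/m; ΣN' = 904.0 kN/m; ΣW sinα = 279.0 kN/m
Resisting = 80.6 + 904.0·tan24.3° = 80.6 + 408.2 = 488.8 kN/m
FS = 488.8 / 279.0 = 1.752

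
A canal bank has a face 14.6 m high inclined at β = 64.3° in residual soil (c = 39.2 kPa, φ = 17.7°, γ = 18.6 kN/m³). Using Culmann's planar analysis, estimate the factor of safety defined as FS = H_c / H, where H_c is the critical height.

FS = 1.58

H_c = (4c/γ) · sinβ cosφ / [1 − cos(β − φ)]
    = (4·39.2/18.6) · sin64.3°·cos17.7° / [1 − cos46.6°]
    = 8.430 · 0.8584 / 0.3129 = 23.13 m
FS = H_c / H = 23.13 / 14.6 = 1.584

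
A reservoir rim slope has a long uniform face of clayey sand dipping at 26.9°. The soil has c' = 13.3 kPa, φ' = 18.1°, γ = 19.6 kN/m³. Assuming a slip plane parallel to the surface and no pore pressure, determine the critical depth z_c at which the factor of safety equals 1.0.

z_c = 4.73 m

Setting FS = 1.00 in FS = [c' + γz cos²β tanφ'] / [γz sinβ cosβ] and solving for z:
z = c' / [γ cosβ (FS·sinβ − cosβ·tanφ')]
  = 13.3 / [19.6·cos26.9°·(1.00·sin26.9° − cos26.9°·tan18.1°)]
  = 13.3 / [19.6·0.8918·(1.00·0.4524 − 0.8918·0.3269)]
  = 13.3 / 2.8133 = 4.728 m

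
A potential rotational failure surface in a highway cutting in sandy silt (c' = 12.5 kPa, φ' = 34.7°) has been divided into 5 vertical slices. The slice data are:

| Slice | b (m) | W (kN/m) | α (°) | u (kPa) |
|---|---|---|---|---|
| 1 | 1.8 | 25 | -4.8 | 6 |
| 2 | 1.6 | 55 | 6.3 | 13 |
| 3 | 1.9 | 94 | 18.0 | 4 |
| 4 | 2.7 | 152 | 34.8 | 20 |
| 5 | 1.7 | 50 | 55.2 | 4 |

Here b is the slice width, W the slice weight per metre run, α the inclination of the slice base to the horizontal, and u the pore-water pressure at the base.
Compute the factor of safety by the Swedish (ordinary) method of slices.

Ordinary method of slices: FS = Σ[c'·Δl_i + (W_i cosα_i − u_i·Δl_i)·tanφ'] / Σ W_i sinα_i, with Δl_i = b_i / cosα_i.
Slice 1: Δl = 1.8/cos(-4.8°) = 1.806 m; N'_1 = 25·cos(-4.8°) − 6·1.806 = 14.1; c'Δl = 22.58; W sinα = -2.1
Slice 2: Δl = 1.6/cos6.3° = 1.610 m; N'_2 = 55·cos6.3° − 13·1.610 = 33.7; c'Δl = 20.12; W sinα = 6.0
Slice 3: Δl = 1.9/cos18.0° = 1.998 m; N'_3 = 94·cos18.0° − 4·1.998 = 81.4; c'Δl = 24.97; W sinα = 29.0
Slice 4: Δl = 2.7/cos34.8° = 3.288 m; N'_4 = 152·cos34.8° − 20·3.288 = 59.1; c'Δl = 41.10; W sinα = 86.7
Slice 5: Δl = 1.7/cos55.2° = 2.979 m; N'_5 = 50·cos55.2° − 4·2.979 = 16.6; c'Δl = 37.23; W sinα = 41.1
Σc'Δl = 146.0 kN/m; ΣN' = 204.9 kN/m; ΣW sinα = 160.8 kN/m
Resisting = 146.0 + 204.9·tan34.7° = 146.0 + 141.9 = 287.9 kN/m
FS = 287.9 / 160.8 = 1.790

FS = 1.79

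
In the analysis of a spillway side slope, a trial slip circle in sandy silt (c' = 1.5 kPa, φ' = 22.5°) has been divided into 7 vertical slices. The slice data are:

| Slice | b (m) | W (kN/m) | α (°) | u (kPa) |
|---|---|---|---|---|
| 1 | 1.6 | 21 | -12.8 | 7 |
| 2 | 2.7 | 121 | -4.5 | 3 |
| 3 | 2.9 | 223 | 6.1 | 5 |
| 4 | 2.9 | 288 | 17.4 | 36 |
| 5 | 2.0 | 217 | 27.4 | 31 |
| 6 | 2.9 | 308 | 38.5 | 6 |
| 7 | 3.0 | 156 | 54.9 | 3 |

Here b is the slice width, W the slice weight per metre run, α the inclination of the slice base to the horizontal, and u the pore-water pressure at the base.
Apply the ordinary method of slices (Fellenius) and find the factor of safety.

FS = 0.79

Ordinary method of slices: FS = Σ[c'·Δl_i + (W_i cosα_i − u_i·Δl_i)·tanφ'] / Σ W_i sinα_i, with Δl_i = b_i / cosα_i.
Slice 1: Δl = 1.6/cos(-12.8°) = 1.641 m; N'_1 = 21·cos(-12.8°) − 7·1.641 = 9.0; c'Δl = 2.46; W sinα = -4.7
Slice 2: Δl = 2.7/cos(-4.5°) = 2.708 m; N'_2 = 121·cos(-4.5°) − 3·2.708 = 112.5; c'Δl = 4.06; W sinα = -9.5
Slice 3: Δl = 2.9/cos6.1° = 2.917 m; N'_3 = 223·cos6.1° − 5·2.917 = 207.2; c'Δl = 4.37; W sinα = 23.7
Slice 4: Δl = 2.9/cos17.4° = 3.039 m; N'_4 = 288·cos17.4° − 36·3.039 = 165.4; c'Δl = 4.56; W sinα = 86.1
Slice 5: Δl = 2.0/cos27.4° = 2.253 m; N'_5 = 217·cos27.4° − 31·2.253 = 122.8; c'Δl = 3.38; W sinα = 99.9
Slice 6: Δl = 2.9/cos38.5° = 3.706 m; N'_6 = 308·cos38.5° − 6·3.706 = 218.8; c'Δl = 5.56; W sinα = 191.7
Slice 7: Δl = 3.0/cos54.9° = 5.217 m; N'_7 = 156·cos54.9° − 3·5.217 = 74.0; c'Δl = 7.83; W sinα = 127.6
Σc'Δl = 32.2 kN/m; ΣN' = 909.7 kN/m; ΣW sinα = 514.9 kN/m
Resisting = 32.2 + 909.7·tan22.5° = 32.2 + 376.8 = 409.0 kN/m
FS = 409.0 / 514.9 = 0.794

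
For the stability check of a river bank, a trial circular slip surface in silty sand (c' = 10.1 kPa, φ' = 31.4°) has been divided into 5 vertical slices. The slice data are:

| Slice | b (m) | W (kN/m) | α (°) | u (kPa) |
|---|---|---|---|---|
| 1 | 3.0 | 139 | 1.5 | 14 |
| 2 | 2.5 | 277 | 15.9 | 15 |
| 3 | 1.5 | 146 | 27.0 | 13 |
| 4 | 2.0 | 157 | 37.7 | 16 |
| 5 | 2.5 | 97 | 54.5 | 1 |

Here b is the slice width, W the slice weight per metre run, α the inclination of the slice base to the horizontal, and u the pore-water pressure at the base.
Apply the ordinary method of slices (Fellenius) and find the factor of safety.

Ordinary method of slices: FS = Σ[c'·Δl_i + (W_i cosα_i − u_i·Δl_i)·tanφ'] / Σ W_i sinα_i, with Δl_i = b_i / cosα_i.
Slice 1: Δl = 3.0/cos1.5° = 3.001 m; N'_1 = 139·cos1.5° − 14·3.001 = 96.9; c'Δl = 30.31; W sinα = 3.6
Slice 2: Δl = 2.5/cos15.9° = 2.599 m; N'_2 = 277·cos15.9° − 15·2.599 = 227.4; c'Δl = 26.25; W sinα = 75.9
Slice 3: Δl = 1.5/cos27.0° = 1.683 m; N'_3 = 146·cos27.0° − 13·1.683 = 108.2; c'Δl = 17.00; W sinα = 66.3
Slice 4: Δl = 2.0/cos37.7° = 2.528 m; N'_4 = 157·cos37.7° − 16·2.528 = 83.8; c'Δl = 25.53; W sinα = 96.0
Slice 5: Δl = 2.5/cos54.5° = 4.305 m; N'_5 = 97·cos54.5° − 1·4.305 = 52.0; c'Δl = 43.48; W sinα = 79.0
Σc'Δl = 142.6 kN/m; ΣN' = 568.4 kN/m; ΣW sinα = 320.8 kN/m
Resisting = 142.6 + 568.4·tan31.4° = 142.6 + 346.9 = 489.5 kN/m
FS = 489.5 / 320.8 = 1.526

FS = 1.53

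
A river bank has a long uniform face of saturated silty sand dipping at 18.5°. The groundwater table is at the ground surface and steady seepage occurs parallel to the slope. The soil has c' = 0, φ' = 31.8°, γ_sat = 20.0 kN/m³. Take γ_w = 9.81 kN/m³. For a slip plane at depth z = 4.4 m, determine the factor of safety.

FS = 0.94

With seepage parallel to the slope and the water table at the surface, the effective normal stress on the slip plane uses the buoyant unit weight γ' = γ_sat − γ_w while the driving shear stress uses γ_sat:
FS = [c' + γ' z cos²β tanφ'] / [γ_sat z sinβ cosβ]
(For c' = 0 this reduces to FS = (γ'/γ_sat)·tanφ'/tanβ.)
γ' = 20.0 − 9.81 = 10.19 kN/m³
Numerator = 0.0 + 10.19·4.4·cos²18.5°·tan31.8° = 0.0 + 10.19·4.4·0.8993·0.6200 = 25.001 kPa
Denominator = 20.0·4.4·sin18.5°·cos18.5° = 20.0·4.4·0.3173·0.9483 = 26.480 kPa
FS = 25.001 / 26.480 = 0.944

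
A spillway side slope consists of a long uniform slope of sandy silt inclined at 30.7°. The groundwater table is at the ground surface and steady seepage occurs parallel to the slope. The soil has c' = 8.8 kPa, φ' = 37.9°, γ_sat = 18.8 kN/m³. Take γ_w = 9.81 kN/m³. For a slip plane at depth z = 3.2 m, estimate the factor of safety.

With seepage parallel to the slope and the water table at the surface, the effective normal stress on the slip plane uses the buoyant unit weight γ' = γ_sat − γ_w while the driving shear stress uses γ_sat:
FS = [c' + γ' z cos²β tanφ'] / [γ_sat z sinβ cosβ]
γ' = 18.8 − 9.81 = 8.99 kN/m³
Numerator = 8.8 + 8.99·3.2·cos²30.7°·tan37.9° = 8.8 + 8.99·3.2·0.7393·0.7785 = 25.358 kPa
Denominator = 18.8·3.2·sin30.7°·cos30.7° = 18.8·3.2·0.5105·0.8599 = 26.410 kPa
FS = 25.358 / 26.410 = 0.960

FS = 0.96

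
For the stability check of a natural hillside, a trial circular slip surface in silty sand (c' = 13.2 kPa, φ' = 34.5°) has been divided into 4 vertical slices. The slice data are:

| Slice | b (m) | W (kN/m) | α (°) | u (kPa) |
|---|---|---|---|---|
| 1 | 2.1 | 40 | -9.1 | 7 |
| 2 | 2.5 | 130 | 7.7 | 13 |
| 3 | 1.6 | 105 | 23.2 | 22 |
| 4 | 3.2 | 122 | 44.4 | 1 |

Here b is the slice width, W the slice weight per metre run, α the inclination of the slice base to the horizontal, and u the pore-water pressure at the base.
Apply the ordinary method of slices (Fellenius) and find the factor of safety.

FS = 2.35

Ordinary method of slices: FS = Σ[c'·Δl_i + (W_i cosα_i − u_i·Δl_i)·tanφ'] / Σ W_i sinα_i, with Δl_i = b_i / cosα_i.
Slice 1: Δl = 2.1/cos(-9.1°) = 2.127 m; N'_1 = 40·cos(-9.1°) − 7·2.127 = 24.6; c'Δl = 28.07; W sinα = -6.3
Slice 2: Δl = 2.5/cos7.7° = 2.523 m; N'_2 = 130·cos7.7° − 13·2.523 = 96.0; c'Δl = 33.30; W sinα = 17.4
Slice 3: Δl = 1.6/cos23.2° = 1.741 m; N'_3 = 105·cos23.2° − 22·1.741 = 58.2; c'Δl = 22.98; W sinα = 41.4
Slice 4: Δl = 3.2/cos44.4° = 4.479 m; N'_4 = 122·cos44.4° − 1·4.479 = 82.7; c'Δl = 59.12; W sinα = 85.4
Σc'Δl = 143.5 kN/m; ΣN' = 261.5 kN/m; ΣW sinα = 137.8 kN/m
Resisting = 143.5 + 261.5·tan34.5° = 143.5 + 179.8 = 323.2 kN/m
FS = 323.2 / 137.8 = 2.345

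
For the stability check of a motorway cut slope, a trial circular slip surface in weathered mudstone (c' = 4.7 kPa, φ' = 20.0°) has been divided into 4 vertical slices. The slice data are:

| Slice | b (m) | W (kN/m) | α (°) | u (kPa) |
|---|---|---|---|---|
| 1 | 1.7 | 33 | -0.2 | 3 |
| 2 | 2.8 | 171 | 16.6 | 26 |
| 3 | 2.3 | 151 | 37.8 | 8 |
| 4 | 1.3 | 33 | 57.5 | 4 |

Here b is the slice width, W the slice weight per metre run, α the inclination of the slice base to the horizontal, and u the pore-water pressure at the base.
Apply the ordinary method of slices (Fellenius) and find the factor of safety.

Ordinary method of slices: FS = Σ[c'·Δl_i + (W_i cosα_i − u_i·Δl_i)·tanφ'] / Σ W_i sinα_i, with Δl_i = b_i / cosα_i.
Slice 1: Δl = 1.7/cos(-0.2°) = 1.700 m; N'_1 = 33·cos(-0.2°) − 3·1.700 = 27.9; c'Δl = 7.99; W sinα = -0.1
Slice 2: Δl = 2.8/cos16.6° = 2.922 m; N'_2 = 171·cos16.6° − 26·2.922 = 87.9; c'Δl = 13.73; W sinα = 48.9
Slice 3: Δl = 2.3/cos37.8° = 2.911 m; N'_3 = 151·cos37.8° − 8·2.911 = 96.0; c'Δl = 13.68; W sinα = 92.5
Slice 4: Δl = 1.3/cos57.5° = 2.420 m; N'_4 = 33·cos57.5° − 4·2.420 = 8.1; c'Δl = 11.37; W sinα = 27.8
Σc'Δl = 46.8 kN/m; ΣN' = 219.9 kN/m; ΣW sinα = 169.1 kN/m
Resisting = 46.8 + 219.9·tan20.0° = 46.8 + 80.0 = 126.8 kN/m
FS = 126.8 / 169.1 = 0.750

FS = 0.75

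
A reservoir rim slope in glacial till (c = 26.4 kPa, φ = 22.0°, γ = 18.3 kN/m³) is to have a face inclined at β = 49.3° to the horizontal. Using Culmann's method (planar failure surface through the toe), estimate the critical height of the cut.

Culmann's analysis gives the critical failure plane at α_cr = (β + φ)/2 = (49.3 + 22.0)/2 = 35.6°, and the critical height
H_c = (4c/γ) · sinβ cosφ / [1 − cos(β − φ)]
    = (4·26.4/18.3) · sin49.3°·cos22.0° / [1 − cos(27.3°)]
    = 5.770 · 0.7581·0.9272 / [1 − 0.8886]
    = 5.770 · 0.7029 / 0.1114
    = 36.42 m

H_c = 36.42 m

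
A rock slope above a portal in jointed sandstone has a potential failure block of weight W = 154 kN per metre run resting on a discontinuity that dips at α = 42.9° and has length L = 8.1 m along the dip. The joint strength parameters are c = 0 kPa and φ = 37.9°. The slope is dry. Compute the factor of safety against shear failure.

FS = 0.84

Resolving the block weight along and normal to the plane and applying the Mohr–Coulomb strength on the joint:
N' = W cosα = 154·cos42.9° = 112.8 kN/m
Driving force T = W sinα = 154·sin42.9° = 104.8 kN/m
Resisting force R = c·L + N'·tanφ = 0·8.1 + 112.8·tan37.9° = 0.0 + 87.8 = 87.8 kN/m
FS = R / T = 87.8 / 104.8 = 0.838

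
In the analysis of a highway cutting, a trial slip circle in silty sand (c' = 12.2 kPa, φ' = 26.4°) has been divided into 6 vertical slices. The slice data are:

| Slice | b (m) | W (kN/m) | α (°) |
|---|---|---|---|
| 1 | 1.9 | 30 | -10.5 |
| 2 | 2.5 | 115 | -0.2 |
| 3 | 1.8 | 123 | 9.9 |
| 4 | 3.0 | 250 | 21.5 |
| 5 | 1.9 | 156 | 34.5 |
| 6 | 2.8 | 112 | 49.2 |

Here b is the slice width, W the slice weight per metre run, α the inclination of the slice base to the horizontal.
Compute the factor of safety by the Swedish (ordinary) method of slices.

Ordinary method of slices: FS = Σ[c'·Δl_i + (W_i cosα_i)·tanφ'] / Σ W_i sinα_i, with Δl_i = b_i / cosα_i.
Slice 1: Δl = 1.9/cos(-10.5°) = 1.932 m; N'_1 = 30·cos(-10.5°) = 29.5; c'Δl = 23.57; W sinα = -5.5
Slice 2: Δl = 2.5/cos(-0.2°) = 2.500 m; N'_2 = 115·cos(-0.2°) = 115.0; c'Δl = 30.50; W sinα = -0.4
Slice 3: Δl = 1.8/cos9.9° = 1.827 m; N'_3 = 123·cos9.9° = 121.2; c'Δl = 22.29; W sinα = 21.1
Slice 4: Δl = 3.0/cos21.5° = 3.224 m; N'_4 = 250·cos21.5° = 232.6; c'Δl = 39.34; W sinα = 91.6
Slice 5: Δl = 1.9/cos34.5° = 2.305 m; N'_5 = 156·cos34.5° = 128.6; c'Δl = 28.13; W sinα = 88.4
Slice 6: Δl = 2.8/cos49.2° = 4.285 m; N'_6 = 112·cos49.2° = 73.2; c'Δl = 52.28; W sinα = 84.8
Σc'Δl = 196.1 kN/m; ΣN' = 700.0 kN/m; ΣW sinα = 280.0 kN/m
Resisting = 196.1 + 700.0·tan26.4° = 196.1 + 347.5 = 543.6 kN/m
FS = 543.6 / 280.0 = 1.941

FS = 1.94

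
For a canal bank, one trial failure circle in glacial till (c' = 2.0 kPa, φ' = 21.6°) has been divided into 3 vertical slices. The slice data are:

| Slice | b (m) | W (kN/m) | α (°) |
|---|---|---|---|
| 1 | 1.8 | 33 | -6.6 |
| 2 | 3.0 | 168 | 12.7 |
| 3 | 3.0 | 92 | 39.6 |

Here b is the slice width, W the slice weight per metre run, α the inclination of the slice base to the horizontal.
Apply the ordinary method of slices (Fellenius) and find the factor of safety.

FS = 1.35

Ordinary method of slices: FS = Σ[c'·Δl_i + (W_i cosα_i)·tanφ'] / Σ W_i sinα_i, with Δl_i = b_i / cosα_i.
Slice 1: Δl = 1.8/cos(-6.6°) = 1.812 m; N'_1 = 33·cos(-6.6°) = 32.8; c'Δl = 3.62; W sinα = -3.8
Slice 2: Δl = 3.0/cos12.7° = 3.075 m; N'_2 = 168·cos12.7° = 163.9; c'Δl = 6.15; W sinα = 36.9
Slice 3: Δl = 3.0/cos39.6° = 3.894 m; N'_3 = 92·cos39.6° = 70.9; c'Δl = 7.79; W sinα = 58.6
Σc'Δl = 17.6 kN/m; ΣN' = 267.6 kN/m; ΣW sinα = 91.8 kN/m
Resisting = 17.6 + 267.6·tan21.6° = 17.6 + 105.9 = 123.5 kN/m
FS = 123.5 / 91.8 = 1.345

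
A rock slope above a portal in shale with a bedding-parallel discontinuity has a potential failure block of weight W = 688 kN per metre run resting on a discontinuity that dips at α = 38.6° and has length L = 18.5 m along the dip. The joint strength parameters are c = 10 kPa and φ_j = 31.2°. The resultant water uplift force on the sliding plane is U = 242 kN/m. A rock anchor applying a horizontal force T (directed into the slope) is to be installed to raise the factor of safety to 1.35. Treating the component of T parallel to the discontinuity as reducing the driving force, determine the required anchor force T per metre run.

Resolving forces along and normal to the sliding plane, with the horizontal anchor force T adding T·sinα to the effective normal force and T·cosα acting up the plane against the driving force:
FS = [cL + (W cosα − U + T sinα) tanφ_j] / [W sinα − T cosα]
Without the anchor: N' = 295.7 kN/m, driving T_d = 429.2 kN/m, resisting R = 10·18.5 + 295.7·tan31.2° = 364.1 kN/m, FS = 0.85.
Setting FS = 1.35 and solving for T:
1.35·(429.2 − T cos38.6°) = 364.1 + T sin38.6°·tan31.2°
T·(sin38.6°·tan31.2° + 1.35·cos38.6°) = 1.35·429.2 − 364.1
T·(0.6239·0.6056 + 1.35·0.7815) = 579.5 − 364.1 = 215.4
T·1.4329 = 215.4
T = 150.3 kN/m

T = 150 kN/m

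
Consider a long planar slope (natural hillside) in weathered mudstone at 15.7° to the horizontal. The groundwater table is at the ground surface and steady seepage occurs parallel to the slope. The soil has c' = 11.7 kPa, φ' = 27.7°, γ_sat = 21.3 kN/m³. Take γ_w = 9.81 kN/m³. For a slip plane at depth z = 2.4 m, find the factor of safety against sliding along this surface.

FS = 1.89

With seepage parallel to the slope and the water table at the surface, the effective normal stress on the slip plane uses the buoyant unit weight γ' = γ_sat − γ_w while the driving shear stress uses γ_sat:
FS = [c' + γ' z cos²β tanφ'] / [γ_sat z sinβ cosβ]
γ' = 21.3 − 9.81 = 11.49 kN/m³
Numerator = 11.7 + 11.49·2.4·cos²15.7°·tan27.7° = 11.7 + 11.49·2.4·0.9268·0.5250 = 25.118 kPa
Denominator = 21.3·2.4·sin15.7°·cos15.7° = 21.3·2.4·0.2706·0.9627 = 13.317 kPa
FS = 25.118 / 13.317 = 1.886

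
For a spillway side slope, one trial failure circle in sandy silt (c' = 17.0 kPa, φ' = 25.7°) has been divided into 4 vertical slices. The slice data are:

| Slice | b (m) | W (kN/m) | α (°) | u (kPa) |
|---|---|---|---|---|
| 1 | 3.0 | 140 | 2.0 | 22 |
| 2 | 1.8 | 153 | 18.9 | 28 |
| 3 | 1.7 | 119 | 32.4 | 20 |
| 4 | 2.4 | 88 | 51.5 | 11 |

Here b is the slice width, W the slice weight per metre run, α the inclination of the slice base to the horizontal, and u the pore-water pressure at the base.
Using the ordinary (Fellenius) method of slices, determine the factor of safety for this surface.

Ordinary method of slices: FS = Σ[c'·Δl_i + (W_i cosα_i − u_i·Δl_i)·tanφ'] / Σ W_i sinα_i, with Δl_i = b_i / cosα_i.
Slice 1: Δl = 3.0/cos2.0° = 3.002 m; N'_1 = 140·cos2.0° − 22·3.002 = 73.9; c'Δl = 51.03; W sinα = 4.9
Slice 2: Δl = 1.8/cos18.9° = 1.903 m; N'_2 = 153·cos18.9° − 28·1.903 = 91.5; c'Δl = 32.34; W sinα = 49.6
Slice 3: Δl = 1.7/cos32.4° = 2.013 m; N'_3 = 119·cos32.4° − 20·2.013 = 60.2; c'Δl = 34.23; W sinα = 63.8
Slice 4: Δl = 2.4/cos51.5° = 3.855 m; N'_4 = 88·cos51.5° − 11·3.855 = 12.4; c'Δl = 65.54; W sinα = 68.9
Σc'Δl = 183.1 kN/m; ΣN' = 237.9 kN/m; ΣW sinα = 187.1 kN/m
Resisting = 183.1 + 237.9·tan25.7° = 183.1 + 114.5 = 297.7 kN/m
FS = 297.7 / 187.1 = 1.591

FS = 1.59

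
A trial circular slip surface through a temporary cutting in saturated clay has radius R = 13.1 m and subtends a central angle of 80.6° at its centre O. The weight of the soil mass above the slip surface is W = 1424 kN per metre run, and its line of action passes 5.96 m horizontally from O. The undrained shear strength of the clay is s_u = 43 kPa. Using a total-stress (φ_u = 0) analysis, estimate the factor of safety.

FS = 1.22

Taking moments about the centre O, the resisting moment is provided by the undrained shear strength acting along the arc:
Arc length L_a = R·θ = 13.1·(80.6°·π/180) = 13.1·1.4067 = 18.43 m
M_R = s_u·L_a·R = 43·18.43·13.1 = 10380.6 kN·m/m
M_D = W·d = 1424·5.96 = 8487.0 kN·m/m
FS = M_R / M_D = 10380.6 / 8487.0 = 1.223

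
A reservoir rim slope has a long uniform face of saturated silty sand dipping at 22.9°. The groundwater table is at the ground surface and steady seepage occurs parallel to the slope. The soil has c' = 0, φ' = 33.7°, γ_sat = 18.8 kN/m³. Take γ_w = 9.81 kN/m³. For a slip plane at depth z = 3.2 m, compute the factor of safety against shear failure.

FS = 0.75

With seepage parallel to the slope and the water table at the surface, the effective normal stress on the slip plane uses the buoyant unit weight γ' = γ_sat − γ_w while the driving shear stress uses γ_sat:
FS = [c' + γ' z cos²β tanφ'] / [γ_sat z sinβ cosβ]
(For c' = 0 this reduces to FS = (γ'/γ_sat)·tanφ'/tanβ.)
γ' = 18.8 − 9.81 = 8.99 kN/m³
Numerator = 0.0 + 8.99·3.2·cos²22.9°·tan33.7° = 0.0 + 8.99·3.2·0.8486·0.6669 = 16.281 kPa
Denominator = 18.8·3.2·sin22.9°·cos22.9° = 18.8·3.2·0.3891·0.9212 = 21.565 kPa
FS = 16.281 / 21.565 = 0.755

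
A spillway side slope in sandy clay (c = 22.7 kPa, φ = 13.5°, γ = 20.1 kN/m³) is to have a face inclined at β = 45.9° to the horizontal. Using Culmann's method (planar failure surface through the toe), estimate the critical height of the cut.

H_c = 20.26 m

Culmann's analysis gives the critical failure plane at α_cr = (β + φ)/2 = (45.9 + 13.5)/2 = 29.7°, and the critical height
H_c = (4c/γ) · sinβ cosφ / [1 − cos(β − φ)]
    = (4·22.7/20.1) · sin45.9°·cos13.5° / [1 − cos(32.4°)]
    = 4.517 · 0.7181·0.9724 / [1 − 0.8443]
    = 4.517 · 0.6983 / 0.1557
    = 20.26 m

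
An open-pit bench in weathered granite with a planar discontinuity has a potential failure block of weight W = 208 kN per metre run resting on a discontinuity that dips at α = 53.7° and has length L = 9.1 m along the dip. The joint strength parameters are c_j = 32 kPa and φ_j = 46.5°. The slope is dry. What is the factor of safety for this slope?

FS = 2.51

Resolving the block weight along and normal to the plane and applying the Mohr–Coulomb strength on the joint:
N' = W cosα = 208·cos53.7° = 123.1 kN/m
Driving force T = W sinα = 208·sin53.7° = 167.6 kN/m
Resisting force R = c_j·L + N'·tanφ_j = 32·9.1 + 123.1·tan46.5° = 291.2 + 129.8 = 421.0 kN/m
FS = R / T = 421.0 / 167.6 = 2.511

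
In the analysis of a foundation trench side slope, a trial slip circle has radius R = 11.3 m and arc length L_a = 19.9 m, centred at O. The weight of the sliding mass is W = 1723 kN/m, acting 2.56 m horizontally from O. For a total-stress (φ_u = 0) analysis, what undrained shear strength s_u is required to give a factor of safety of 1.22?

FS = s_u·L_a·R / (W·d), so s_u = FS·W·d / (L_a·R).
s_u = 1.22·1723·2.56 / (19.90·11.3) = 5381.3 / 224.87 = 23.93 kPa

s_u = 23.9 kPa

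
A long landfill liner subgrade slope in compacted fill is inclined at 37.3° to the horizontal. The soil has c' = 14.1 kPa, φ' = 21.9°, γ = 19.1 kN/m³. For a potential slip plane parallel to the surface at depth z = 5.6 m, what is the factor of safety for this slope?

FS = 0.80

For an infinite slope with a slip plane parallel to the surface (no pore pressure): FS = [c' + γz cos²β tanφ'] / [γz sinβ cosβ].
γz = 19.1·5.6 = 106.96 kN/m²
Numerator = 14.1 + 106.96·cos²37.3°·tan21.9° = 14.1 + 106.96·0.6328·0.4020 = 41.308 kPa
Denominator = 106.96·sin37.3°·cos37.3° = 106.96·0.6060·0.7955 = 51.560 kPa
FS = 41.308 / 51.560 = 0.801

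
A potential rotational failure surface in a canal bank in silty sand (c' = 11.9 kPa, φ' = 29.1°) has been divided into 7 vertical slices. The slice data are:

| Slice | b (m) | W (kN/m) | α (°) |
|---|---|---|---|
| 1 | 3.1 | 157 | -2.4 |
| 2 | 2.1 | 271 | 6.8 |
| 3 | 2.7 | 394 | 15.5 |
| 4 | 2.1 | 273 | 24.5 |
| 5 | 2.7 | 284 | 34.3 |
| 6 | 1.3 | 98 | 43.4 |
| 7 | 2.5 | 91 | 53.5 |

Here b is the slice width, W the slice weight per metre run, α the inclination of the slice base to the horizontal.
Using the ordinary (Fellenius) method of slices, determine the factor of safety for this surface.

Ordinary method of slices: FS = Σ[c'·Δl_i + (W_i cosα_i)·tanφ'] / Σ W_i sinα_i, with Δl_i = b_i / cosα_i.
Slice 1: Δl = 3.1/cos(-2.4°) = 3.103 m; N'_1 = 157·cos(-2.4°) = 156.9; c'Δl = 36.92; W sinα = -6.6
Slice 2: Δl = 2.1/cos6.8° = 2.115 m; N'_2 = 271·cos6.8° = 269.1; c'Δl = 25.17; W sinα = 32.1
Slice 3: Δl = 2.7/cos15.5° = 2.802 m; N'_3 = 394·cos15.5° = 379.7; c'Δl = 33.34; W sinα = 105.3
Slice 4: Δl = 2.1/cos24.5° = 2.308 m; N'_4 = 273·cos24.5° = 248.4; c'Δl = 27.46; W sinα = 113.2
Slice 5: Δl = 2.7/cos34.3° = 3.268 m; N'_5 = 284·cos34.3° = 234.6; c'Δl = 38.89; W sinα = 160.0
Slice 6: Δl = 1.3/cos43.4° = 1.789 m; N'_6 = 98·cos43.4° = 71.2; c'Δl = 21.29; W sinα = 67.3
Slice 7: Δl = 2.5/cos53.5° = 4.203 m; N'_7 = 91·cos53.5° = 54.1; c'Δl = 50.01; W sinα = 73.2
Σc'Δl = 233.1 kN/m; ΣN' = 1414.0 kN/m; ΣW sinα = 544.5 kN/m
Resisting = 233.1 + 1414.0·tan29.1° = 233.1 + 787.0 = 1020.1 kN/m
FS = 1020.1 / 544.5 = 1.873

FS = 1.87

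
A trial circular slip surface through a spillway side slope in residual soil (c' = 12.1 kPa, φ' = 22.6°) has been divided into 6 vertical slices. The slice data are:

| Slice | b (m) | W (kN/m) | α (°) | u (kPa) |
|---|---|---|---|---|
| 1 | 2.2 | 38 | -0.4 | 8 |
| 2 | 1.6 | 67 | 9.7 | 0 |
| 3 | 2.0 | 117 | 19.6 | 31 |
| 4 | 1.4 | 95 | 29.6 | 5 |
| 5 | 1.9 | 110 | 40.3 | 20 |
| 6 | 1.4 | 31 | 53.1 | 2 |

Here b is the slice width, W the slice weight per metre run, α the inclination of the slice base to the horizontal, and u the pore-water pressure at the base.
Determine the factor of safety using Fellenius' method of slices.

Ordinary method of slices: FS = Σ[c'·Δl_i + (W_i cosα_i − u_i·Δl_i)·tanφ'] / Σ W_i sinα_i, with Δl_i = b_i / cosα_i.
Slice 1: Δl = 2.2/cos(-0.4°) = 2.200 m; N'_1 = 38·cos(-0.4°) − 8·2.200 = 20.4; c'Δl = 26.62; W sinα = -0.3
Slice 2: Δl = 1.6/cos9.7° = 1.623 m; N'_2 = 67·cos9.7° − 0·1.623 = 66.0; c'Δl = 19.64; W sinα = 11.3
Slice 3: Δl = 2.0/cos19.6° = 2.123 m; N'_3 = 117·cos19.6° − 31·2.123 = 44.4; c'Δl = 25.69; W sinα = 39.2
Slice 4: Δl = 1.4/cos29.6° = 1.610 m; N'_4 = 95·cos29.6° − 5·1.610 = 74.6; c'Δl = 19.48; W sinα = 46.9
Slice 5: Δl = 1.9/cos40.3° = 2.491 m; N'_5 = 110·cos40.3° − 20·2.491 = 34.1; c'Δl = 30.14; W sinα = 71.1
Slice 6: Δl = 1.4/cos53.1° = 2.332 m; N'_6 = 31·cos53.1° − 2·2.332 = 13.9; c'Δl = 28.21; W sinα = 24.8
Σc'Δl = 149.8 kN/m; ΣN' = 253.4 kN/m; ΣW sinα = 193.1 kN/m
Resisting = 149.8 + 253.4·tan22.6° = 149.8 + 105.5 = 255.3 kN/m
FS = 255.3 / 193.1 = 1.322

FS = 1.32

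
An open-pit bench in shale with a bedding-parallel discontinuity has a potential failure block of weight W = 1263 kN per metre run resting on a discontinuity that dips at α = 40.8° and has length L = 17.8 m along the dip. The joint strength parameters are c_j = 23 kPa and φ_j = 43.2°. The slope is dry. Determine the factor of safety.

Resolving the block weight along and normal to the plane and applying the Mohr–Coulomb strength on the joint:
N' = W cosα = 1263·cos40.8° = 956.1 kN/m
Driving force T = W sinα = 1263·sin40.8° = 825.3 kN/m
Resisting force R = c_j·L + N'·tanφ_j = 23·17.8 + 956.1·tan43.2° = 409.4 + 897.8 = 1307.2 kN/m
FS = R / T = 1307.2 / 825.3 = 1.584

FS = 1.58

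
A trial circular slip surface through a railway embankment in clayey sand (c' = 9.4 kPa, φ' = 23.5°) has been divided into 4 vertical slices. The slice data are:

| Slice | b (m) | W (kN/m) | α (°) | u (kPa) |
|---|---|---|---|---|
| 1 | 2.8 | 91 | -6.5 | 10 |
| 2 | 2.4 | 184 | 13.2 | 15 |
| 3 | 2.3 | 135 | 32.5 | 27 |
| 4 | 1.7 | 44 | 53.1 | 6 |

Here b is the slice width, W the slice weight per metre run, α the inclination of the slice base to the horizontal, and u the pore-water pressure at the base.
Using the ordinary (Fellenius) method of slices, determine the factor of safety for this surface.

FS = 1.52

Ordinary method of slices: FS = Σ[c'·Δl_i + (W_i cosα_i − u_i·Δl_i)·tanφ'] / Σ W_i sinα_i, with Δl_i = b_i / cosα_i.
Slice 1: Δl = 2.8/cos(-6.5°) = 2.818 m; N'_1 = 91·cos(-6.5°) − 10·2.818 = 62.2; c'Δl = 26.49; W sinα = -10.3
Slice 2: Δl = 2.4/cos13.2° = 2.465 m; N'_2 = 184·cos13.2° − 15·2.465 = 142.2; c'Δl = 23.17; W sinα = 42.0
Slice 3: Δl = 2.3/cos32.5° = 2.727 m; N'_3 = 135·cos32.5° − 27·2.727 = 40.2; c'Δl = 25.63; W sinα = 72.5
Slice 4: Δl = 1.7/cos53.1° = 2.831 m; N'_4 = 44·cos53.1° − 6·2.831 = 9.4; c'Δl = 26.61; W sinα = 35.2
Σc'Δl = 101.9 kN/m; ΣN' = 254.1 kN/m; ΣW sinα = 139.4 kN/m
Resisting = 101.9 + 254.1·tan23.5° = 101.9 + 110.5 = 212.4 kN/m
FS = 212.4 / 139.4 = 1.523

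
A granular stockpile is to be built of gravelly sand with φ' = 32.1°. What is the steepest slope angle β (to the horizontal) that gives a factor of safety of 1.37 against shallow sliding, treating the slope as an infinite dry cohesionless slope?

β = 24.6°

For an infinite dry cohesionless slope FS = tanφ'/tanβ, so tanβ = tanφ' / FS.
tanβ = tan32.1° / 1.37 = 0.6273 / 1.37 = 0.4579
β = arctan(0.4579) = 24.60°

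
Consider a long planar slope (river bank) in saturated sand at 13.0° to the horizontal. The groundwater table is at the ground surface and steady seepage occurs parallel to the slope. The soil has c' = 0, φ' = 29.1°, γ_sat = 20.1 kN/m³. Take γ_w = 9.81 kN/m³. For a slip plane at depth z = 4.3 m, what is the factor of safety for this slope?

FS = 1.23

With seepage parallel to the slope and the water table at the surface, the effective normal stress on the slip plane uses the buoyant unit weight γ' = γ_sat − γ_w while the driving shear stress uses γ_sat:
FS = [c' + γ' z cos²β tanφ'] / [γ_sat z sinβ cosβ]
(For c' = 0 this reduces to FS = (γ'/γ_sat)·tanφ'/tanβ.)
γ' = 20.1 − 9.81 = 10.29 kN/m³
Numerator = 0.0 + 10.29·4.3·cos²13.0°·tan29.1° = 0.0 + 10.29·4.3·0.9494·0.5566 = 23.381 kPa
Denominator = 20.1·4.3·sin13.0°·cos13.0° = 20.1·4.3·0.2250·0.9744 = 18.944 kPa
FS = 23.381 / 18.944 = 1.234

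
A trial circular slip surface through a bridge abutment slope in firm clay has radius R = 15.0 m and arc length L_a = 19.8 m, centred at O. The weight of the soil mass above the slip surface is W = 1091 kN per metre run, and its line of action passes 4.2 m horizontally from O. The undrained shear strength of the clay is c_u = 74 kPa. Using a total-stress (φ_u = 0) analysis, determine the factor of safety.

FS = 4.80

Taking moments about the centre O, the resisting moment is provided by the undrained shear strength acting along the arc:
M_R = c_u·L_a·R = 74·19.80·15.0 = 21978.0 kN·m/m
M_D = W·d = 1091·4.2 = 4582.2 kN·m/m
FS = M_R / M_D = 21978.0 / 4582.2 = 4.796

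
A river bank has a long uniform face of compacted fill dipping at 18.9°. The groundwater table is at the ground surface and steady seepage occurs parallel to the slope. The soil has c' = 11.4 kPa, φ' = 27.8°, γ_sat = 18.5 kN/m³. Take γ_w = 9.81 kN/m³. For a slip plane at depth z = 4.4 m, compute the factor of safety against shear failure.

With seepage parallel to the slope and the water table at the surface, the effective normal stress on the slip plane uses the buoyant unit weight γ' = γ_sat − γ_w while the driving shear stress uses γ_sat:
FS = [c' + γ' z cos²β tanφ'] / [γ_sat z sinβ cosβ]
γ' = 18.5 − 9.81 = 8.69 kN/m³
Numerator = 11.4 + 8.69·4.4·cos²18.9°·tan27.8° = 11.4 + 8.69·4.4·0.8951·0.5272 = 29.444 kPa
Denominator = 18.5·4.4·sin18.9°·cos18.9° = 18.5·4.4·0.3239·0.9461 = 24.945 kPa
FS = 29.444 / 24.945 = 1.180

FS = 1.18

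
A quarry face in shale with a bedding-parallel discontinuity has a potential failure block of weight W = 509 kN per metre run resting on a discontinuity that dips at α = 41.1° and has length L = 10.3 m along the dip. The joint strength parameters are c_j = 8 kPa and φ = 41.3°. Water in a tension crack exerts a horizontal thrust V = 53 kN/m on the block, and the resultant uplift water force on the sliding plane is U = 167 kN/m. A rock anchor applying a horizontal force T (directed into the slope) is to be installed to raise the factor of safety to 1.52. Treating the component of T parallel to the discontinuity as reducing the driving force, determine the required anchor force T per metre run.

T = 190 kN/m

Resolving forces along and normal to the sliding plane, with the horizontal anchor force T adding T·sinα to the effective normal force and T·cosα acting up the plane against the driving force:
FS = [c_jL + (W cosα − U − V sinα + T sinα) tanφ] / [W sinα + V cosα − T cosα]
Without the anchor: N' = 181.7 kN/m, driving T_d = 374.5 kN/m, resisting R = 8·10.3 + 181.7·tan41.3° = 242.0 kN/m, FS = 0.65.
Setting FS = 1.52 and solving for T:
1.52·(374.5 − T cos41.1°) = 242.0 + T sin41.1°·tan41.3°
T·(sin41.1°·tan41.3° + 1.52·cos41.1°) = 1.52·374.5 − 242.0
T·(0.6574·0.8785 + 1.52·0.7536) = 569.3 − 242.0 = 327.3
T·1.7229 = 327.3
T = 189.9 kN/m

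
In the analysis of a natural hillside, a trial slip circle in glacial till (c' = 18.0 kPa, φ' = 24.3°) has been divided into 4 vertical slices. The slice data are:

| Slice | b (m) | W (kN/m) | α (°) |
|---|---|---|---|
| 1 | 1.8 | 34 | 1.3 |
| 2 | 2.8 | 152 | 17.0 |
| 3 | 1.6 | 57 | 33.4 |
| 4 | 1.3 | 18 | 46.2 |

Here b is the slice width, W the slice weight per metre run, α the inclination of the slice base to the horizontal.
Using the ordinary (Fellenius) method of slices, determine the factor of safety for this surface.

FS = 2.92

Ordinary method of slices: FS = Σ[c'·Δl_i + (W_i cosα_i)·tanφ'] / Σ W_i sinα_i, with Δl_i = b_i / cosα_i.
Slice 1: Δl = 1.8/cos1.3° = 1.800 m; N'_1 = 34·cos1.3° = 34.0; c'Δl = 32.41; W sinα = 0.8
Slice 2: Δl = 2.8/cos17.0° = 2.928 m; N'_2 = 152·cos17.0° = 145.4; c'Δl = 52.70; W sinα = 44.4
Slice 3: Δl = 1.6/cos33.4° = 1.917 m; N'_3 = 57·cos33.4° = 47.6; c'Δl = 34.50; W sinα = 31.4
Slice 4: Δl = 1.3/cos46.2° = 1.878 m; N'_4 = 18·cos46.2° = 12.5; c'Δl = 33.81; W sinα = 13.0
Σc'Δl = 153.4 kN/m; ΣN' = 239.4 kN/m; ΣW sinα = 89.6 kN/m
Resisting = 153.4 + 239.4·tan24.3° = 153.4 + 108.1 = 261.5 kN/m
FS = 261.5 / 89.6 = 2.919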